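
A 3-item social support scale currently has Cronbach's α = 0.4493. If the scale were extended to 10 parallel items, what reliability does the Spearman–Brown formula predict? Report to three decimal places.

predicted reliability = 0.731

Length factor m = 10/3 = 3.3333
α' = m·α / (1 + (m−1)·α)
   = 10/3 × 0.4493 / (1 + (10/3 − 1) × 0.4493)
   = 1.4977 / 2.0484 = 0.731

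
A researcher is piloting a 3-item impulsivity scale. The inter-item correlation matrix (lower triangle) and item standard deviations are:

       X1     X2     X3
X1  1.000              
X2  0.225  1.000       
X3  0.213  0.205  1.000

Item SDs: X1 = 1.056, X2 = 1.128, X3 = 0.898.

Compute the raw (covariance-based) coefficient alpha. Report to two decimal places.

α = 0.45

Σσ²ᵢ = 1.056² + 1.128² + 0.898² = 3.1939
Covariances σ_ij = r_ij · s_i · s_j:
  σ(X1,X2) = 0.225 × 1.056 × 1.128 = 0.2680
  σ(X1,X3) = 0.213 × 1.056 × 0.898 = 0.2020
  σ(X2,X3) = 0.205 × 1.128 × 0.898 = 0.2077
σ²_T = Σσ²ᵢ + 2·Σσ_ij = 3.1939 + 2 × 0.6777 = 4.5493
α = (3/2)·(1 − 3.1939/4.5493) = 0.45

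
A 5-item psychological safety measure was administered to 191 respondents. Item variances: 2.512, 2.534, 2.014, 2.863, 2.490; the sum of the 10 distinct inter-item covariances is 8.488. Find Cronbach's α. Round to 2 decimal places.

Σσᵢ² = 2.512 + 2.534 + 2.014 + 2.863 + 2.490 = 12.413
Sum of distinct covariances = 8.488
total variance = Σσᵢ² + 2·Σcov = 12.413 + 2 × 8.488 = 29.389
α = (5/4)·(1 − 12.413/29.389) = 0.72

Cronbach's α = 0.72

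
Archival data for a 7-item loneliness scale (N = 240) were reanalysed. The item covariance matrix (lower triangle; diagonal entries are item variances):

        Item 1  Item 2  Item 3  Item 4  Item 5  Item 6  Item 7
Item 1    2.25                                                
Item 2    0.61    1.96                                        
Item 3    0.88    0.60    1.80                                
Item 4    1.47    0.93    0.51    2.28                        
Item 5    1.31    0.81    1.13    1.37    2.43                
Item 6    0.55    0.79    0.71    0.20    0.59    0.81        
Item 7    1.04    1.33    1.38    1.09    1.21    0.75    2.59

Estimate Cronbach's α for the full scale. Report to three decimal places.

α = 0.854

ΣVar(i) = 2.25 + 1.96 + 1.80 + 2.28 + 2.43 + 0.81 + 2.59 = 14.12
Sum of off-diagonal covariances = 19.26
σ²_T = 14.12 + 2 × 19.26 = 52.64
α = (k/(k−1))·(1 − ΣVar(i)/σ²_T) = (7/6)·(1 − 14.12/52.64) = 0.854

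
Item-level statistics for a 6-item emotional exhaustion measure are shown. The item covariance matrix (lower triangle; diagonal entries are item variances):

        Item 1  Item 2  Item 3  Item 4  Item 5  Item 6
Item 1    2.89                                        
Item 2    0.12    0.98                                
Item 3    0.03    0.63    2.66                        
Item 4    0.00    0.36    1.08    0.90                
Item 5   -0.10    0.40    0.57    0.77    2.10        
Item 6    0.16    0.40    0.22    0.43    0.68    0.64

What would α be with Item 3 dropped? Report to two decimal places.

α = 0.58

Remaining items: Item 1, Item 2, Item 4, Item 5, Item 6 (k = 5).
sum of item variances = 2.89 + 0.98 + 0.90 + 2.10 + 0.64 = 7.51
total variance = 7.51 + 2 × 3.22 = 13.95
α (item deleted) = (5/4)·(1 − 7.51/13.95) = 0.58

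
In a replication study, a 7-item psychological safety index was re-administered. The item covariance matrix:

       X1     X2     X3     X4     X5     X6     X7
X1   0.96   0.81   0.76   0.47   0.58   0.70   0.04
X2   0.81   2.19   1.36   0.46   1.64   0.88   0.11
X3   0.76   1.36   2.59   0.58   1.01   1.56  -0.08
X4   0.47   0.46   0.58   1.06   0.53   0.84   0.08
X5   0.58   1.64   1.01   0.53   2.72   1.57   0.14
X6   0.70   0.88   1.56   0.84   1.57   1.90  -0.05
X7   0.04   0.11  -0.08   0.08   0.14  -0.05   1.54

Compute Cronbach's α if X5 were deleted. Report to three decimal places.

Cronbach's α = 0.750

Remaining items: X1, X2, X3, X4, X6, X7 (k = 6).
ΣVar(i) = 0.96 + 2.19 + 2.59 + 1.06 + 1.90 + 1.54 = 10.24
σ²_total = 10.24 + 2 × 8.52 = 27.28
α (item deleted) = (6/5)·(1 − 10.24/27.28) = 0.750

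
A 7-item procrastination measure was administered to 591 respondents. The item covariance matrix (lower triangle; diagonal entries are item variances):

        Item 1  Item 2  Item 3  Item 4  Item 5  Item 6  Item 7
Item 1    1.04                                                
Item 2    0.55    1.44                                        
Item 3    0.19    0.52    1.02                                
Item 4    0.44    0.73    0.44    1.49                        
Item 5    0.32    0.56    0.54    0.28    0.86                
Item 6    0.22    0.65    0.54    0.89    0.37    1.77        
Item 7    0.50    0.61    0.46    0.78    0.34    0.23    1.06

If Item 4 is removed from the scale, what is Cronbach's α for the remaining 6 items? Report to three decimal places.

Remaining items: Item 1, Item 2, Item 3, Item 5, Item 6, Item 7 (k = 6).
Σσᵢ² = 1.04 + 1.44 + 1.02 + 0.86 + 1.77 + 1.06 = 7.19
total variance = 7.19 + 2 × 6.60 = 20.39
α (item deleted) = (6/5)·(1 − 7.19/20.39) = 0.777

Cronbach's α = 0.777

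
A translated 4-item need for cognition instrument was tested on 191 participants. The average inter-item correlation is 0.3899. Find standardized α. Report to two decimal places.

Standardized α = k·r̄ / (1 + (k−1)·r̄) = 4 × 0.3899 / (1 + 3 × 0.3899)
  = 1.5596 / 2.1697 = 0.72

standardized α = 0.72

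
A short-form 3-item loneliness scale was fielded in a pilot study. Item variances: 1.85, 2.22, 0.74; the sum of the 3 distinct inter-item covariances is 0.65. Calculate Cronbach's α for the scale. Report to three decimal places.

Cronbach's α = 0.319

ΣVar(i) = 1.85 + 2.22 + 0.74 = 4.81
Sum of distinct covariances = 0.65
total variance = ΣVar(i) + 2·Σcov = 4.81 + 2 × 0.65 = 6.11
α = (3/2)·(1 − 4.81/6.11) = 0.319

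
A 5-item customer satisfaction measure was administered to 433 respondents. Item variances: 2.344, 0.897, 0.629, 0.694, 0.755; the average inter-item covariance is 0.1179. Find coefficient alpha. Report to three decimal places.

Σσᵢ² = 2.344 + 0.897 + 0.629 + 0.694 + 0.755 = 5.319
Sum of the 10 distinct covariances = 10 × 0.1179 = 1.1790
σ²_T = Σσᵢ² + 2·Σcov = 5.319 + 2 × 1.1790 = 7.6770
α = (5/4)·(1 − 5.319/7.6770) = 0.384

α = 0.384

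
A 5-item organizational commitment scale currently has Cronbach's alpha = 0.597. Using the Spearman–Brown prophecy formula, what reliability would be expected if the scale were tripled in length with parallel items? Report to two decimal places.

Length factor m = 3
α' = m·α / (1 + (m−1)·α)
   = 3 × 0.597 / (1 + (3 − 1) × 0.597)
   = 1.7910 / 2.1940 = 0.82

predicted reliability = 0.82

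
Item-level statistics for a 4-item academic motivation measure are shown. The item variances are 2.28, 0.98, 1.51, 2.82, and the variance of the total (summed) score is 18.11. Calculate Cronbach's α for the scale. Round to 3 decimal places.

α = 0.775

Σσ²ᵢ = 2.28 + 0.98 + 1.51 + 2.82 = 7.59
α = (k/(k−1))·(1 − Σσ²ᵢ/σ²_total) = (4/3)·(1 − 7.59/18.11) = 0.775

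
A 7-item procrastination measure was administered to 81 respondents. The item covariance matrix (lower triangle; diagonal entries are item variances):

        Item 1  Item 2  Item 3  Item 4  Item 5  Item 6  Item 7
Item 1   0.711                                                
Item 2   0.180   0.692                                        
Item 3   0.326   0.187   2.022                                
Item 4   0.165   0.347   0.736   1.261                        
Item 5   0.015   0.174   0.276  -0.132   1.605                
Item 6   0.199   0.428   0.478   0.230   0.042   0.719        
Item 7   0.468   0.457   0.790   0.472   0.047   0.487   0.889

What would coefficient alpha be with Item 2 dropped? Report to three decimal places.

α = 0.673

Remaining items: Item 1, Item 3, Item 4, Item 5, Item 6, Item 7 (k = 6).
ΣVar(i) = 0.711 + 2.022 + 1.261 + 1.605 + 0.719 + 0.889 = 7.207
σ²_T = 7.207 + 2 × 4.599 = 16.405
α (item deleted) = (6/5)·(1 − 7.207/16.405) = 0.673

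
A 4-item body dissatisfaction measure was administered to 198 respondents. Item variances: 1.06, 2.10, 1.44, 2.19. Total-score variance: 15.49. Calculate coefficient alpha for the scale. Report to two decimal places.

Σσᵢ² = 1.06 + 2.10 + 1.44 + 2.19 = 6.79
α = (k/(k−1))·(1 − Σσᵢ²/Var(T)) = (4/3)·(1 − 6.79/15.49) = 0.75

coefficient alpha = 0.75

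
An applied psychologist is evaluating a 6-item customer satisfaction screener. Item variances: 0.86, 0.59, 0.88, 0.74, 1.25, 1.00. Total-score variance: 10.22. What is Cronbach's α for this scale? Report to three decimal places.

sum of item variances = 0.86 + 0.59 + 0.88 + 0.74 + 1.25 + 1.00 = 5.32
α = (k/(k−1))·(1 − sum of item variances/total variance) = (6/5)·(1 − 5.32/10.22) = 0.575

Cronbach's α = 0.575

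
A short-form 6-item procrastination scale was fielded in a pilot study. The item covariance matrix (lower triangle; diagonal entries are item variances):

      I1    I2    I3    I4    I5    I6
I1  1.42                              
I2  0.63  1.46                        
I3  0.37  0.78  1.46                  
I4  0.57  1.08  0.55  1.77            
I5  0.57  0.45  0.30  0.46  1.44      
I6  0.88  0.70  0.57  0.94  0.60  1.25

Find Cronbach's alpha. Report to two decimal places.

Σσ²ᵢ = 1.42 + 1.46 + 1.46 + 1.77 + 1.44 + 1.25 = 8.80
Sum of off-diagonal covariances = 9.45
σ²_total = 8.80 + 2 × 9.45 = 27.70
α = (k/(k−1))·(1 − Σσ²ᵢ/σ²_total) = (6/5)·(1 − 8.80/27.70) = 0.82

Cronbach's alpha = 0.82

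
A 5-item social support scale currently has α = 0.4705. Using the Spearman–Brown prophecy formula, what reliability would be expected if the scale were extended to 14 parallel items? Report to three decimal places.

predicted reliability = 0.713

Length factor m = 14/5 = 2.8000
α' = m·α / (1 + (m−1)·α)
   = 14/5 × 0.4705 / (1 + (14/5 − 1) × 0.4705)
   = 1.3174 / 1.8469 = 0.713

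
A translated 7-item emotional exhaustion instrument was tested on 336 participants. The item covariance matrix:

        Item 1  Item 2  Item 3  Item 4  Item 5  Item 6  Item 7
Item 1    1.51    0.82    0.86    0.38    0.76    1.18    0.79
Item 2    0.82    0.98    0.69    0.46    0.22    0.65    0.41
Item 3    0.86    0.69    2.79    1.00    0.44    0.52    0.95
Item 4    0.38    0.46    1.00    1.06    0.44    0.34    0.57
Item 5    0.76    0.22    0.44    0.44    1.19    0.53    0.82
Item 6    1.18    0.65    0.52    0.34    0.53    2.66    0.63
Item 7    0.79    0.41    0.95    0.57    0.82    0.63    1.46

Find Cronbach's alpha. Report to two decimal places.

sum of item variances = 1.51 + 0.98 + 2.79 + 1.06 + 1.19 + 2.66 + 1.46 = 11.65
Sum of the distinct covariances = 13.46
total variance = 11.65 + 2 × 13.46 = 38.57
α = (k/(k−1))·(1 − sum of item variances/total variance) = (7/6)·(1 − 11.65/38.57) = 0.81

α = 0.81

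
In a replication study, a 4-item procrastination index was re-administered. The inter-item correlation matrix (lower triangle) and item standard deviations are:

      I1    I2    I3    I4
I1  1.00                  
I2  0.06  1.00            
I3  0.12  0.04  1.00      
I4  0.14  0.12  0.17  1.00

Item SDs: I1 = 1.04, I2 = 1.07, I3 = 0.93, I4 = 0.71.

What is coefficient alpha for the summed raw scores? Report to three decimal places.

α = 0.303

Σσ²ᵢ = 1.04² + 1.07² + 0.93² + 0.71² = 3.5955
Covariances σ_ij = r_ij · s_i · s_j:
  σ(I1,I2) = 0.06 × 1.04 × 1.07 = 0.0668
  σ(I1,I3) = 0.12 × 1.04 × 0.93 = 0.1161
  σ(I1,I4) = 0.14 × 1.04 × 0.71 = 0.1034
  σ(I2,I3) = 0.04 × 1.07 × 0.93 = 0.0398
  σ(I2,I4) = 0.12 × 1.07 × 0.71 = 0.0912
  σ(I3,I4) = 0.17 × 0.93 × 0.71 = 0.1123
σ²_T = Σσ²ᵢ + 2·Σσ_ij = 3.5955 + 2 × 0.5296 = 4.6547
α = (4/3)·(1 − 3.5955/4.6547) = 0.303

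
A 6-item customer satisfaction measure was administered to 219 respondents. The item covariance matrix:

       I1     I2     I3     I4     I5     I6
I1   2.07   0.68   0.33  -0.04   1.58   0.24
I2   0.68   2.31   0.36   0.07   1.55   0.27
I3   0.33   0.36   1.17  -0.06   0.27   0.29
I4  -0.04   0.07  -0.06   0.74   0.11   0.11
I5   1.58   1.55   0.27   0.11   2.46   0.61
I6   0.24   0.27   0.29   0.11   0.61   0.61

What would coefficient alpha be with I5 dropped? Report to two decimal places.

coefficient alpha = 0.49

Remaining items: I1, I2, I3, I4, I6 (k = 5).
Σσ²ᵢ = 2.07 + 2.31 + 1.17 + 0.74 + 0.61 = 6.90
σ²_total = 6.90 + 2 × 2.25 = 11.40
α (item deleted) = (5/4)·(1 − 6.90/11.40) = 0.49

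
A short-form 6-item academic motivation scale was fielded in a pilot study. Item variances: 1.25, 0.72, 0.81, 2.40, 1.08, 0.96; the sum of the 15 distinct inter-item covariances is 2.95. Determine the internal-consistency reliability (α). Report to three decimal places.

α = 0.540

Σσ²ᵢ = 1.25 + 0.72 + 0.81 + 2.40 + 1.08 + 0.96 = 7.22
Sum of distinct covariances = 2.95
σ²_total = Σσ²ᵢ + 2·Σcov = 7.22 + 2 × 2.95 = 13.12
α = (6/5)·(1 − 7.22/13.12) = 0.540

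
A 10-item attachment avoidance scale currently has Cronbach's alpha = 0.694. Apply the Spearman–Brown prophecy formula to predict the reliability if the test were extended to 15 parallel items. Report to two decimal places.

Length factor m = 15/10 = 1.5000
α' = m·α / (1 + (m−1)·α)
   = 15/10 × 0.694 / (1 + (15/10 − 1) × 0.694)
   = 1.0410 / 1.3470 = 0.77

predicted reliability = 0.77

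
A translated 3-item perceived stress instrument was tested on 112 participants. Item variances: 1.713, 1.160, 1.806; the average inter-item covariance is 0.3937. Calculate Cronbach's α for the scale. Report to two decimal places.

α = 0.50

sum of item variances = 1.713 + 1.160 + 1.806 = 4.679
Sum of the 3 distinct covariances = 3 × 0.3937 = 1.1811
Var(T) = sum of item variances + 2·Σcov = 4.679 + 2 × 1.1811 = 7.0412
α = (3/2)·(1 − 4.679/7.0412) = 0.50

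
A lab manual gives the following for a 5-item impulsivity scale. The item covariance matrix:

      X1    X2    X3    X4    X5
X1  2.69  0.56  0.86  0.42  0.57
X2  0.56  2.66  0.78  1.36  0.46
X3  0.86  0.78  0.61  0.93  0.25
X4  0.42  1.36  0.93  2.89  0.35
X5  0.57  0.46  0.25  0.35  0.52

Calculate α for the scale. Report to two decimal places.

sum of item variances = 2.69 + 2.66 + 0.61 + 2.89 + 0.52 = 9.37
Sum of the distinct covariances = 6.54
total variance = 9.37 + 2 × 6.54 = 22.45
α = (k/(k−1))·(1 − sum of item variances/total variance) = (5/4)·(1 − 9.37/22.45) = 0.73

α = 0.73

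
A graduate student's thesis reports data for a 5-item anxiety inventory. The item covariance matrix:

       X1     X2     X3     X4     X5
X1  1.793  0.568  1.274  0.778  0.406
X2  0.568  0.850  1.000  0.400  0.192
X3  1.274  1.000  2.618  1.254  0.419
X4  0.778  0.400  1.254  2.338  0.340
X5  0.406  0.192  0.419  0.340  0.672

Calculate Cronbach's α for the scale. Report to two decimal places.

sum of item variances = 1.793 + 0.850 + 2.618 + 2.338 + 0.672 = 8.271
Sum of the distinct covariances = 6.631
Var(T) = 8.271 + 2 × 6.631 = 21.533
α = (k/(k−1))·(1 − sum of item variances/Var(T)) = (5/4)·(1 − 8.271/21.533) = 0.77

Cronbach's α = 0.77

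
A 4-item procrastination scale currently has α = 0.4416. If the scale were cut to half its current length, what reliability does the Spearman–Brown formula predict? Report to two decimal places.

predicted reliability = 0.28

Length factor m = 1/2
α' = m·α / (1 − (1−m)·α)
   = 1/2 × 0.4416 / (1 − (1 − 1/2) × 0.4416)
   = 0.2208 / 0.7792 = 0.28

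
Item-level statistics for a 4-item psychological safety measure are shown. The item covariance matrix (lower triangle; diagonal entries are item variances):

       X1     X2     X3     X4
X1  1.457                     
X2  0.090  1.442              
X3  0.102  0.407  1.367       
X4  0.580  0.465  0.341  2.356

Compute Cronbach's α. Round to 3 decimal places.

Cronbach's α = 0.500

Σσᵢ² = 1.457 + 1.442 + 1.367 + 2.356 = 6.622
Sum of the distinct covariances = 1.985
Var(T) = 6.622 + 2 × 1.985 = 10.592
α = (k/(k−1))·(1 − Σσᵢ²/Var(T)) = (4/3)·(1 − 6.622/10.592) = 0.500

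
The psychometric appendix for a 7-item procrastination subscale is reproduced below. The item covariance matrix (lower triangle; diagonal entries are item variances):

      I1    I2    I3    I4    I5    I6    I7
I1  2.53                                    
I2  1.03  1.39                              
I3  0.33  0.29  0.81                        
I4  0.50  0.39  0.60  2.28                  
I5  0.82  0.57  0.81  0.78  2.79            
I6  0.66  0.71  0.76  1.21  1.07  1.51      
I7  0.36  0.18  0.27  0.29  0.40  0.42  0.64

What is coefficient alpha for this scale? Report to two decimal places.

Σσᵢ² = 2.53 + 1.39 + 0.81 + 2.28 + 2.79 + 1.51 + 0.64 = 11.95
Σ_{i<j} σ_ij = 12.45
Var(T) = 11.95 + 2 × 12.45 = 36.85
α = (k/(k−1))·(1 − Σσᵢ²/Var(T)) = (7/6)·(1 − 11.95/36.85) = 0.79

coefficient alpha = 0.79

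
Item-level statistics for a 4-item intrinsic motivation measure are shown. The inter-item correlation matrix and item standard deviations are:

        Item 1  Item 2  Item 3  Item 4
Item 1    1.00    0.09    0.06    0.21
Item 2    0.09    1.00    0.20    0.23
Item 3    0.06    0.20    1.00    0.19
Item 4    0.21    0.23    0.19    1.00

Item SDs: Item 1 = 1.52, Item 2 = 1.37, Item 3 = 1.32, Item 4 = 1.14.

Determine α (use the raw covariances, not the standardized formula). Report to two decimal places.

Σσ²ᵢ = 1.52² + 1.37² + 1.32² + 1.14² = 7.2293
Covariances σ_ij = r_ij · s_i · s_j:
  σ(Item 1,Item 2) = 0.09 × 1.52 × 1.37 = 0.1874
  σ(Item 1,Item 3) = 0.06 × 1.52 × 1.32 = 0.1204
  σ(Item 1,Item 4) = 0.21 × 1.52 × 1.14 = 0.3639
  σ(Item 2,Item 3) = 0.20 × 1.37 × 1.32 = 0.3617
  σ(Item 2,Item 4) = 0.23 × 1.37 × 1.14 = 0.3592
  σ(Item 3,Item 4) = 0.19 × 1.32 × 1.14 = 0.2859
σ²_T = Σσ²ᵢ + 2·Σσ_ij = 7.2293 + 2 × 1.6785 = 10.5863
α = (4/3)·(1 − 7.2293/10.5863) = 0.42

α = 0.42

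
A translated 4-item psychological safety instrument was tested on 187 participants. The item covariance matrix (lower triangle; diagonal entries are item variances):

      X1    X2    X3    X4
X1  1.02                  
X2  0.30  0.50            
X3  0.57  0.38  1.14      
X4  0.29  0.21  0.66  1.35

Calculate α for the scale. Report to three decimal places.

Σσᵢ² = 1.02 + 0.50 + 1.14 + 1.35 = 4.01
Σ_{i<j} σ_ij = 2.41
total variance = 4.01 + 2 × 2.41 = 8.83
α = (k/(k−1))·(1 − Σσᵢ²/total variance) = (4/3)·(1 − 4.01/8.83) = 0.728

α = 0.728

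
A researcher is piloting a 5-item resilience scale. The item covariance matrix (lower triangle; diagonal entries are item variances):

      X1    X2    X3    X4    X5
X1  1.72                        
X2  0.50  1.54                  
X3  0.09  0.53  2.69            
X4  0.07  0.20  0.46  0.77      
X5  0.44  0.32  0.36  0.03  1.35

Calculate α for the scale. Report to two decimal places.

α = 0.53

Σσ²ᵢ = 1.72 + 1.54 + 2.69 + 0.77 + 1.35 = 8.07
Σ_{i<j} σ_ij = 3.00
σ²_total = 8.07 + 2 × 3.00 = 14.07
α = (k/(k−1))·(1 − Σσ²ᵢ/σ²_total) = (5/4)·(1 − 8.07/14.07) = 0.53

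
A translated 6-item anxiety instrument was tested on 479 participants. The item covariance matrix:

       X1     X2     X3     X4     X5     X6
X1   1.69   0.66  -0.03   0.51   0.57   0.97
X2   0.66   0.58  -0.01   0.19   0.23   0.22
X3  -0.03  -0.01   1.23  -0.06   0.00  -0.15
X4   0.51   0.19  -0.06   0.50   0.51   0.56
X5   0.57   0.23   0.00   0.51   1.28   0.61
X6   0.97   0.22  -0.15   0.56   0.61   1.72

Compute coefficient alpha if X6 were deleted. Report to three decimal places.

Remaining items: X1, X2, X3, X4, X5 (k = 5).
Σσ²ᵢ = 1.69 + 0.58 + 1.23 + 0.50 + 1.28 = 5.28
Var(T) = 5.28 + 2 × 2.57 = 10.42
α (item deleted) = (5/4)·(1 − 5.28/10.42) = 0.617

α = 0.617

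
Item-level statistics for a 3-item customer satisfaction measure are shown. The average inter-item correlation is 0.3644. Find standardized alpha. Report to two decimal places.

standardized alpha = 0.63

Standardized α = k·r̄ / (1 + (k−1)·r̄) = 3 × 0.3644 / (1 + 2 × 0.3644)
  = 1.0932 / 1.7288 = 0.63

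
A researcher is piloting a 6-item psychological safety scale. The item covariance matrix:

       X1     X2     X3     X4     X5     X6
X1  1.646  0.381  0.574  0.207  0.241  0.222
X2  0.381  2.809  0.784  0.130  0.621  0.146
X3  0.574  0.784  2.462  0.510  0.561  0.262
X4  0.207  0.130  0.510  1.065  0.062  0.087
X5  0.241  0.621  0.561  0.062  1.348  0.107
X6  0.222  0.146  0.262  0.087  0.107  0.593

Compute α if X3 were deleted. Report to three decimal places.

α = 0.464

Remaining items: X1, X2, X4, X5, X6 (k = 5).
Σσᵢ² = 1.646 + 2.809 + 1.065 + 1.348 + 0.593 = 7.461
total variance = 7.461 + 2 × 2.204 = 11.869
α (item deleted) = (5/4)·(1 − 7.461/11.869) = 0.464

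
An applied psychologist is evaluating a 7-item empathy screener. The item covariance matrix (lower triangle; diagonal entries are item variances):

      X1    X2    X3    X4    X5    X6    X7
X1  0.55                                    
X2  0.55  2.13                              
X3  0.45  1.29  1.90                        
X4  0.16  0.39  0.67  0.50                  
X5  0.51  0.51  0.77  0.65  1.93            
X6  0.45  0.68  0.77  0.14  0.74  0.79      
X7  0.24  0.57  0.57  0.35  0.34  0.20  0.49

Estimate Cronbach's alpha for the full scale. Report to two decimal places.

α = 0.85

Σσᵢ² = 0.55 + 2.13 + 1.90 + 0.50 + 1.93 + 0.79 + 0.49 = 8.29
Sum of off-diagonal covariances = 11.00
σ²_total = 8.29 + 2 × 11.00 = 30.29
α = (k/(k−1))·(1 − Σσᵢ²/σ²_total) = (7/6)·(1 − 8.29/30.29) = 0.85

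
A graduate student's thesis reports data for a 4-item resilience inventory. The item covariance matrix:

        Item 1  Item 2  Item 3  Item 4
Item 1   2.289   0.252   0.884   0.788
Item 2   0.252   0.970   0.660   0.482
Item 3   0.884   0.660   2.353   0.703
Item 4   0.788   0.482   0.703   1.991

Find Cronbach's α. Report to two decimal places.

Σσᵢ² = 2.289 + 0.970 + 2.353 + 1.991 = 7.603
Sum of off-diagonal covariances = 3.769
total variance = 7.603 + 2 × 3.769 = 15.141
α = (k/(k−1))·(1 − Σσᵢ²/total variance) = (4/3)·(1 − 7.603/15.141) = 0.66

Cronbach's α = 0.66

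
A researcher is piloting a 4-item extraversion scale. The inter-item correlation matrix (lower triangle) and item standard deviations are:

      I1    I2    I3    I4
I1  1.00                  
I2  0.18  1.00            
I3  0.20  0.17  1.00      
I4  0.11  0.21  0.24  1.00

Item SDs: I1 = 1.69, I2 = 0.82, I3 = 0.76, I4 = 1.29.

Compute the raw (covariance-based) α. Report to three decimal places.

α = 0.416

Σσ²ᵢ = 1.69² + 0.82² + 0.76² + 1.29² = 5.7702
Covariances σ_ij = r_ij · s_i · s_j:
  σ(I1,I2) = 0.18 × 1.69 × 0.82 = 0.2494
  σ(I1,I3) = 0.20 × 1.69 × 0.76 = 0.2569
  σ(I1,I4) = 0.11 × 1.69 × 1.29 = 0.2398
  σ(I2,I3) = 0.17 × 0.82 × 0.76 = 0.1059
  σ(I2,I4) = 0.21 × 0.82 × 1.29 = 0.2221
  σ(I3,I4) = 0.24 × 0.76 × 1.29 = 0.2353
σ²_T = Σσ²ᵢ + 2·Σσ_ij = 5.7702 + 2 × 1.3094 = 8.3890
α = (4/3)·(1 − 5.7702/8.3890) = 0.416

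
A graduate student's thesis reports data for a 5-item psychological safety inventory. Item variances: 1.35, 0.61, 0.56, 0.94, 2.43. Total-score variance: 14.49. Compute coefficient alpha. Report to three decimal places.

Σσᵢ² = 1.35 + 0.61 + 0.56 + 0.94 + 2.43 = 5.89
α = (k/(k−1))·(1 − Σσᵢ²/Var(T)) = (5/4)·(1 − 5.89/14.49) = 0.742

coefficient alpha = 0.742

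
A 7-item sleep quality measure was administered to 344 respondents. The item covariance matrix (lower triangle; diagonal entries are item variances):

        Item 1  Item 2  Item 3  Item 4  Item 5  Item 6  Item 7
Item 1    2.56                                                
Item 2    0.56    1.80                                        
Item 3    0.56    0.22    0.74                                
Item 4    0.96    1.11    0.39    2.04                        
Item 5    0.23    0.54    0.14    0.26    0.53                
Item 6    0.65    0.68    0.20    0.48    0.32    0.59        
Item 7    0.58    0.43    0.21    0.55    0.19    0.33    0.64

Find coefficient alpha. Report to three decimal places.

coefficient alpha = 0.797

sum of item variances = 2.56 + 1.80 + 0.74 + 2.04 + 0.53 + 0.59 + 0.64 = 8.90
Sum of the distinct covariances = 9.59
Var(T) = 8.90 + 2 × 9.59 = 28.08
α = (k/(k−1))·(1 − sum of item variances/Var(T)) = (7/6)·(1 − 8.90/28.08) = 0.797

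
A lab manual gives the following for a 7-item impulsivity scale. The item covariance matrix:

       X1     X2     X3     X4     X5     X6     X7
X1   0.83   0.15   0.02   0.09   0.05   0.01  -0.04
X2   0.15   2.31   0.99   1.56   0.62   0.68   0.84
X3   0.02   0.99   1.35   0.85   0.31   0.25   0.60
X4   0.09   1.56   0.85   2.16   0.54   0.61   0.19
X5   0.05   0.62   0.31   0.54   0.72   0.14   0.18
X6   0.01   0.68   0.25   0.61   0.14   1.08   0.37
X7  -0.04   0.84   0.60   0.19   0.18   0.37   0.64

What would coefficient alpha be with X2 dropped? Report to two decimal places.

coefficient alpha = 0.66

Remaining items: X1, X3, X4, X5, X6, X7 (k = 6).
ΣVar(i) = 0.83 + 1.35 + 2.16 + 0.72 + 1.08 + 0.64 = 6.78
σ²_total = 6.78 + 2 × 4.17 = 15.12
α (item deleted) = (6/5)·(1 − 6.78/15.12) = 0.66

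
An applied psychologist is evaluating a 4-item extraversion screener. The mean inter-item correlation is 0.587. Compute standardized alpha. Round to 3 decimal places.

α = 0.850

Standardized α = k·r̄ / (1 + (k−1)·r̄) = 4 × 0.587 / (1 + 3 × 0.587)
  = 2.3480 / 2.7610 = 0.850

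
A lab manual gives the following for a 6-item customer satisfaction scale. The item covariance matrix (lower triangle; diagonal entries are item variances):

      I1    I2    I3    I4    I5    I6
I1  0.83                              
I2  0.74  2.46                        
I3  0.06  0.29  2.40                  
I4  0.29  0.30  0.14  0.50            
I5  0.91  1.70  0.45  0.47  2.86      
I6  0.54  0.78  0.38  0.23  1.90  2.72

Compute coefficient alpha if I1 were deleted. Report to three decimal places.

Remaining items: I2, I3, I4, I5, I6 (k = 5).
ΣVar(i) = 2.46 + 2.40 + 0.50 + 2.86 + 2.72 = 10.94
total variance = 10.94 + 2 × 6.64 = 24.22
α (item deleted) = (5/4)·(1 − 10.94/24.22) = 0.685

α = 0.685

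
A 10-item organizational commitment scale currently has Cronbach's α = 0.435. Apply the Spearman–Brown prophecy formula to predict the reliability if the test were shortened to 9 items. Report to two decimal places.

Length factor m = 9/10 = 0.9000
α' = m·α / (1 − (1−m)·α)
   = 9/10 × 0.435 / (1 − (1 − 9/10) × 0.435)
   = 0.3915 / 0.9565 = 0.41

predicted reliability = 0.41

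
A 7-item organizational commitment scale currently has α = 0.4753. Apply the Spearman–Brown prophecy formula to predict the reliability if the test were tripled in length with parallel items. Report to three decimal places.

Length factor m = 3
α' = m·α / (1 + (m−1)·α)
   = 3 × 0.4753 / (1 + (3 − 1) × 0.4753)
   = 1.4259 / 1.9506 = 0.731

predicted reliability = 0.731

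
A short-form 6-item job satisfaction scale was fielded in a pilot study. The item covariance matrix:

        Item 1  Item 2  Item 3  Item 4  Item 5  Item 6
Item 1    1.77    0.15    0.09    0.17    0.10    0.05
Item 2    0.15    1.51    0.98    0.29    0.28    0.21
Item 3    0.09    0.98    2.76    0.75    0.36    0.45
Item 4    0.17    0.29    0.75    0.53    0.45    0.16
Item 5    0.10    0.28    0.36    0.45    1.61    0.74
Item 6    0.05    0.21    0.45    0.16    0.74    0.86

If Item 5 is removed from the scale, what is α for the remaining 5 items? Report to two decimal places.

α = 0.59

Remaining items: Item 1, Item 2, Item 3, Item 4, Item 6 (k = 5).
sum of item variances = 1.77 + 1.51 + 2.76 + 0.53 + 0.86 = 7.43
σ²_T = 7.43 + 2 × 3.30 = 14.03
α (item deleted) = (5/4)·(1 − 7.43/14.03) = 0.59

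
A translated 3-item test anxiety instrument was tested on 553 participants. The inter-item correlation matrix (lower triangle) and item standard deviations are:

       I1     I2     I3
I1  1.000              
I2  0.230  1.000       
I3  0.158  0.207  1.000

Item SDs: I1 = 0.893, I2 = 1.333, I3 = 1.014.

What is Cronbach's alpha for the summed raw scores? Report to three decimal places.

α = 0.418

Σσ²ᵢ = 0.893² + 1.333² + 1.014² = 3.6025
Covariances σ_ij = r_ij · s_i · s_j:
  σ(I1,I2) = 0.230 × 0.893 × 1.333 = 0.2738
  σ(I1,I3) = 0.158 × 0.893 × 1.014 = 0.1431
  σ(I2,I3) = 0.207 × 1.333 × 1.014 = 0.2798
σ²_T = Σσ²ᵢ + 2·Σσ_ij = 3.6025 + 2 × 0.6967 = 4.9959
α = (3/2)·(1 − 3.6025/4.9959) = 0.418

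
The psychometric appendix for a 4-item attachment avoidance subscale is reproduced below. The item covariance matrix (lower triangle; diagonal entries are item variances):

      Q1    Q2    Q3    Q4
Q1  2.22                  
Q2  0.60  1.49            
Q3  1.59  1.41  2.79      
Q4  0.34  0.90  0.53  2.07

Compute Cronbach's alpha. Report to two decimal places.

Σσᵢ² = 2.22 + 1.49 + 2.79 + 2.07 = 8.57
Σ_{i<j} σ_ij = 5.37
total variance = 8.57 + 2 × 5.37 = 19.31
α = (k/(k−1))·(1 − Σσᵢ²/total variance) = (4/3)·(1 − 8.57/19.31) = 0.74

Cronbach's alpha = 0.74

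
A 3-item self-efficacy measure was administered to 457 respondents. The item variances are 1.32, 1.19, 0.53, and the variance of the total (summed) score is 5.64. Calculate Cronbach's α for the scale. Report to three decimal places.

Σσᵢ² = 1.32 + 1.19 + 0.53 = 3.04
α = (k/(k−1))·(1 − Σσᵢ²/σ²_total) = (3/2)·(1 − 3.04/5.64) = 0.691

Cronbach's α = 0.691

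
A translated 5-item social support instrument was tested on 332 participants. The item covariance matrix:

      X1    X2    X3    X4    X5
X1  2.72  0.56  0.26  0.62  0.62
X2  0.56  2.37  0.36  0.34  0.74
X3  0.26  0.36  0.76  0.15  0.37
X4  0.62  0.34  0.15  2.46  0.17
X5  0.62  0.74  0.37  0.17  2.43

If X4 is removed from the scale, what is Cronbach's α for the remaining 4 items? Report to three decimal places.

Remaining items: X1, X2, X3, X5 (k = 4).
Σσᵢ² = 2.72 + 2.37 + 0.76 + 2.43 = 8.28
Var(T) = 8.28 + 2 × 2.91 = 14.10
α (item deleted) = (4/3)·(1 − 8.28/14.10) = 0.550

Cronbach's α = 0.550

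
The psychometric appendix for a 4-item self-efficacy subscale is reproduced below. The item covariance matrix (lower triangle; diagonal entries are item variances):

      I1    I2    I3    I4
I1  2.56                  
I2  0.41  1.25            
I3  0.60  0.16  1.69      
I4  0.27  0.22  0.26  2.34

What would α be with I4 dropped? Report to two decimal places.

α = 0.45

Remaining items: I1, I2, I3 (k = 3).
ΣVar(i) = 2.56 + 1.25 + 1.69 = 5.50
total variance = 5.50 + 2 × 1.17 = 7.84
α (item deleted) = (3/2)·(1 − 5.50/7.84) = 0.45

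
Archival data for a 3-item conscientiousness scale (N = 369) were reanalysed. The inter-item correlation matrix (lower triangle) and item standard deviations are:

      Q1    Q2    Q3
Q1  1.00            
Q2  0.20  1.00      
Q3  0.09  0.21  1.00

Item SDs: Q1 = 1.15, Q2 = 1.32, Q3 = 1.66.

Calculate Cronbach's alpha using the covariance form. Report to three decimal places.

Σσ²ᵢ = 1.15² + 1.32² + 1.66² = 5.8205
Covariances σ_ij = r_ij · s_i · s_j:
  σ(Q1,Q2) = 0.20 × 1.15 × 1.32 = 0.3036
  σ(Q1,Q3) = 0.09 × 1.15 × 1.66 = 0.1718
  σ(Q2,Q3) = 0.21 × 1.32 × 1.66 = 0.4602
σ²_T = Σσ²ᵢ + 2·Σσ_ij = 5.8205 + 2 × 0.9356 = 7.6917
α = (3/2)·(1 − 5.8205/7.6917) = 0.365

α = 0.365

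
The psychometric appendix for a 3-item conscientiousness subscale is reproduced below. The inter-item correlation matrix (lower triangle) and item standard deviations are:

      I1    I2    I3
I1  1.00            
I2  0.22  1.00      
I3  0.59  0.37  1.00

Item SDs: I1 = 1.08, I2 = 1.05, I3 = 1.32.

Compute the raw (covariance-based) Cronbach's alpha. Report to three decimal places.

Σσ²ᵢ = 1.08² + 1.05² + 1.32² = 4.0113
Covariances σ_ij = r_ij · s_i · s_j:
  σ(I1,I2) = 0.22 × 1.08 × 1.05 = 0.2495
  σ(I1,I3) = 0.59 × 1.08 × 1.32 = 0.8411
  σ(I2,I3) = 0.37 × 1.05 × 1.32 = 0.5128
σ²_T = Σσ²ᵢ + 2·Σσ_ij = 4.0113 + 2 × 1.6034 = 7.2181
α = (3/2)·(1 − 4.0113/7.2181) = 0.666

Cronbach's alpha = 0.666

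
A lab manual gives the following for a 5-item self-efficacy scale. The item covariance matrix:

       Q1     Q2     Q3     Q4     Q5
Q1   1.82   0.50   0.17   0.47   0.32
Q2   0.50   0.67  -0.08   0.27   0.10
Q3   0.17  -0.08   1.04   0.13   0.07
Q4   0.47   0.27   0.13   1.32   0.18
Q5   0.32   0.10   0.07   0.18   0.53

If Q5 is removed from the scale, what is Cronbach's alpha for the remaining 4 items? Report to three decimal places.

Remaining items: Q1, Q2, Q3, Q4 (k = 4).
Σσ²ᵢ = 1.82 + 0.67 + 1.04 + 1.32 = 4.85
total variance = 4.85 + 2 × 1.46 = 7.77
α (item deleted) = (4/3)·(1 − 4.85/7.77) = 0.501

α = 0.501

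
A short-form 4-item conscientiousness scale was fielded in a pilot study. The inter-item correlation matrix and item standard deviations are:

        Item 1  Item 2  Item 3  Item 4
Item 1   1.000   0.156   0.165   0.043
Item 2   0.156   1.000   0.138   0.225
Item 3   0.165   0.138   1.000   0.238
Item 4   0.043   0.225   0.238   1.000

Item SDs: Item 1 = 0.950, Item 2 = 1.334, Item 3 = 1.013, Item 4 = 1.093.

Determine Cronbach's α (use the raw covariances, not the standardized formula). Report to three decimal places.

Σσ²ᵢ = 0.950² + 1.334² + 1.013² + 1.093² = 4.9029
Covariances σ_ij = r_ij · s_i · s_j:
  σ(Item 1,Item 2) = 0.156 × 0.950 × 1.334 = 0.1977
  σ(Item 1,Item 3) = 0.165 × 0.950 × 1.013 = 0.1588
  σ(Item 1,Item 4) = 0.043 × 0.950 × 1.093 = 0.0446
  σ(Item 2,Item 3) = 0.138 × 1.334 × 1.013 = 0.1865
  σ(Item 2,Item 4) = 0.225 × 1.334 × 1.093 = 0.3281
  σ(Item 3,Item 4) = 0.238 × 1.013 × 1.093 = 0.2635
σ²_T = Σσ²ᵢ + 2·Σσ_ij = 4.9029 + 2 × 1.1792 = 7.2613
α = (4/3)·(1 − 4.9029/7.2613) = 0.433

α = 0.433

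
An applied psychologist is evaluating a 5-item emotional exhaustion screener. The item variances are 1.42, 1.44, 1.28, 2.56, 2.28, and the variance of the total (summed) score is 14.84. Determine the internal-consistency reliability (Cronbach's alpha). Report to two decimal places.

sum of item variances = 1.42 + 1.44 + 1.28 + 2.56 + 2.28 = 8.98
α = (k/(k−1))·(1 − sum of item variances/Var(T)) = (5/4)·(1 − 8.98/14.84) = 0.49

Cronbach's alpha = 0.49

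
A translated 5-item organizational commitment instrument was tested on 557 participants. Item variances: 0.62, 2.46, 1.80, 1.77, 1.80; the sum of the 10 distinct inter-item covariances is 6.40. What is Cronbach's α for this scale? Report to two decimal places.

α = 0.75

sum of item variances = 0.62 + 2.46 + 1.80 + 1.77 + 1.80 = 8.45
Sum of distinct covariances = 6.40
total variance = sum of item variances + 2·Σcov = 8.45 + 2 × 6.40 = 21.25
α = (5/4)·(1 − 8.45/21.25) = 0.75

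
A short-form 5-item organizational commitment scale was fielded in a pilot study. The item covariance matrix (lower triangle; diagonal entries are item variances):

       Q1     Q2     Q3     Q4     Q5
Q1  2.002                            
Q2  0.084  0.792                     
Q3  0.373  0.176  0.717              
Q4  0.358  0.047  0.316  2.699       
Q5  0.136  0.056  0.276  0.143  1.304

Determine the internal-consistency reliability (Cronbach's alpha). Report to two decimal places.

Cronbach's alpha = 0.43

sum of item variances = 2.002 + 0.792 + 0.717 + 2.699 + 1.304 = 7.514
Σ_{i<j} σ_ij = 1.965
total variance = 7.514 + 2 × 1.965 = 11.444
α = (k/(k−1))·(1 − sum of item variances/total variance) = (5/4)·(1 − 7.514/11.444) = 0.43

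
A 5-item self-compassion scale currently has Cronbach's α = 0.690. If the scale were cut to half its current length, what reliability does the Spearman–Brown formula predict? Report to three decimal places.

Length factor m = 1/2
α' = m·α / (1 − (1−m)·α)
   = 1/2 × 0.690 / (1 − (1 − 1/2) × 0.690)
   = 0.3450 / 0.6550 = 0.527

predicted reliability = 0.527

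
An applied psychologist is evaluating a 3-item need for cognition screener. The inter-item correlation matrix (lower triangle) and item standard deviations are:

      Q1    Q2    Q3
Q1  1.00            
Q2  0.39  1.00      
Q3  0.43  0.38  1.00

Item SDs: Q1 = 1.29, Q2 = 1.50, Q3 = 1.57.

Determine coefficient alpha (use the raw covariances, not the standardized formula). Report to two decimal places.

Σσ²ᵢ = 1.29² + 1.50² + 1.57² = 6.3790
Covariances σ_ij = r_ij · s_i · s_j:
  σ(Q1,Q2) = 0.39 × 1.29 × 1.50 = 0.7547
  σ(Q1,Q3) = 0.43 × 1.29 × 1.57 = 0.8709
  σ(Q2,Q3) = 0.38 × 1.50 × 1.57 = 0.8949
σ²_T = Σσ²ᵢ + 2·Σσ_ij = 6.3790 + 2 × 2.5205 = 11.4200
α = (3/2)·(1 − 6.3790/11.4200) = 0.66

coefficient alpha = 0.66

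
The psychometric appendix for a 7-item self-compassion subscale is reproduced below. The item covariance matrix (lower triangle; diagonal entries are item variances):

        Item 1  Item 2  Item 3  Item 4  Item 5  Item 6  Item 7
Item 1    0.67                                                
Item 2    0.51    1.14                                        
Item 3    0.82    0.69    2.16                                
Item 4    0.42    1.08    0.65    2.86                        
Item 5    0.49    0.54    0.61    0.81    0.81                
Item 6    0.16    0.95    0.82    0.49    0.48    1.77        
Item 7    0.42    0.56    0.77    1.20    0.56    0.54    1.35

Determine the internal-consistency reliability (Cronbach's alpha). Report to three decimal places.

Cronbach's alpha = 0.835

ΣVar(i) = 0.67 + 1.14 + 2.16 + 2.86 + 0.81 + 1.77 + 1.35 = 10.76
Sum of off-diagonal covariances = 13.57
σ²_total = 10.76 + 2 × 13.57 = 37.90
α = (k/(k−1))·(1 − ΣVar(i)/σ²_total) = (7/6)·(1 − 10.76/37.90) = 0.835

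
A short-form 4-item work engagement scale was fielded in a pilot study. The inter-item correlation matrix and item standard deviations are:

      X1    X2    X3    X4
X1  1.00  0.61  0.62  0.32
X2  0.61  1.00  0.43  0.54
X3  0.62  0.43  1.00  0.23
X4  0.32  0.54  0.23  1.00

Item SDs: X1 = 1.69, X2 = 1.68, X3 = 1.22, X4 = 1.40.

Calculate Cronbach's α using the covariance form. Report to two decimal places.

α = 0.77

Σσ²ᵢ = 1.69² + 1.68² + 1.22² + 1.40² = 9.1269
Covariances σ_ij = r_ij · s_i · s_j:
  σ(X1,X2) = 0.61 × 1.69 × 1.68 = 1.7319
  σ(X1,X3) = 0.62 × 1.69 × 1.22 = 1.2783
  σ(X1,X4) = 0.32 × 1.69 × 1.40 = 0.7571
  σ(X2,X3) = 0.43 × 1.68 × 1.22 = 0.8813
  σ(X2,X4) = 0.54 × 1.68 × 1.40 = 1.2701
  σ(X3,X4) = 0.23 × 1.22 × 1.40 = 0.3928
σ²_T = Σσ²ᵢ + 2·Σσ_ij = 9.1269 + 2 × 6.3115 = 21.7499
α = (4/3)·(1 − 9.1269/21.7499) = 0.77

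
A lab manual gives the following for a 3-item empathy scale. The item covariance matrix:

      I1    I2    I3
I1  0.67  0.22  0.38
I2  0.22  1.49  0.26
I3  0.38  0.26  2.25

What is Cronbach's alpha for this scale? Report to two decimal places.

α = 0.42

Σσ²ᵢ = 0.67 + 1.49 + 2.25 = 4.41
Σ_{i<j} σ_ij = 0.86
Var(T) = 4.41 + 2 × 0.86 = 6.13
α = (k/(k−1))·(1 − Σσ²ᵢ/Var(T)) = (3/2)·(1 − 4.41/6.13) = 0.42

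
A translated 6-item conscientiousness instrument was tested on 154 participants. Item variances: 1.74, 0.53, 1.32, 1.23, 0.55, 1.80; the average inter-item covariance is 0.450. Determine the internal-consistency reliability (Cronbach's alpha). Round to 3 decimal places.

sum of item variances = 1.74 + 0.53 + 1.32 + 1.23 + 0.55 + 1.80 = 7.17
Sum of the 15 distinct covariances = 15 × 0.450 = 6.750
total variance = sum of item variances + 2·Σcov = 7.17 + 2 × 6.750 = 20.670
α = (6/5)·(1 − 7.17/20.670) = 0.784

Cronbach's alpha = 0.784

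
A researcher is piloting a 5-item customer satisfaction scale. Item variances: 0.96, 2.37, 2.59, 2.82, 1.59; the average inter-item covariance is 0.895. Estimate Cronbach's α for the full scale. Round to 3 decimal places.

Cronbach's α = 0.793

Σσ²ᵢ = 0.96 + 2.37 + 2.59 + 2.82 + 1.59 = 10.33
Sum of the 10 distinct covariances = 10 × 0.895 = 8.950
Var(T) = Σσ²ᵢ + 2·Σcov = 10.33 + 2 × 8.950 = 28.230
α = (5/4)·(1 − 10.33/28.230) = 0.793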